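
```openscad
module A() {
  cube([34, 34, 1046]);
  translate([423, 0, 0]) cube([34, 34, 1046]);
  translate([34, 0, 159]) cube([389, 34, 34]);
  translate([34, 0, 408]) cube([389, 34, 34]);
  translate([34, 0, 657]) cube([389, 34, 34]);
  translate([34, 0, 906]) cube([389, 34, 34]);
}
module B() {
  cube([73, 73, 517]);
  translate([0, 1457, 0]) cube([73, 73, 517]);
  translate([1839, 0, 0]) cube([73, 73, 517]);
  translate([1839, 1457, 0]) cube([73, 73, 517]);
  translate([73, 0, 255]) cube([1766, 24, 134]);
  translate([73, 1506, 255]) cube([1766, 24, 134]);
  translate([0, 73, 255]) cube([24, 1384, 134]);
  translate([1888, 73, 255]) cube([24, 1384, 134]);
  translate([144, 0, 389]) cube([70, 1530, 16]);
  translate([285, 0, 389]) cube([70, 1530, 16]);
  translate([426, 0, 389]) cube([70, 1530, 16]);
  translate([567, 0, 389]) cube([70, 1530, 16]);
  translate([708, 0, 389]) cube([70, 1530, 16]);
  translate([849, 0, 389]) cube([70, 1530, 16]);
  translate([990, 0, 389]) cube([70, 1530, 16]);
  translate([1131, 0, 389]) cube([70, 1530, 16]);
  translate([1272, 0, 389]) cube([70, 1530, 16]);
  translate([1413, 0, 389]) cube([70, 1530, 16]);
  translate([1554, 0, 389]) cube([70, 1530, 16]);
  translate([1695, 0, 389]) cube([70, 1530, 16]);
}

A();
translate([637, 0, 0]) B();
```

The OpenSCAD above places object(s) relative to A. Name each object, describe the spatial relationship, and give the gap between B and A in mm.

The bed frame's nearest face is 180 mm from the ladder's +x face.

A is a ladder. B is a bed frame. The bed frame is on the floor beside the ladder on its +x side. The gap between the bed frame and the ladder is 180 mm.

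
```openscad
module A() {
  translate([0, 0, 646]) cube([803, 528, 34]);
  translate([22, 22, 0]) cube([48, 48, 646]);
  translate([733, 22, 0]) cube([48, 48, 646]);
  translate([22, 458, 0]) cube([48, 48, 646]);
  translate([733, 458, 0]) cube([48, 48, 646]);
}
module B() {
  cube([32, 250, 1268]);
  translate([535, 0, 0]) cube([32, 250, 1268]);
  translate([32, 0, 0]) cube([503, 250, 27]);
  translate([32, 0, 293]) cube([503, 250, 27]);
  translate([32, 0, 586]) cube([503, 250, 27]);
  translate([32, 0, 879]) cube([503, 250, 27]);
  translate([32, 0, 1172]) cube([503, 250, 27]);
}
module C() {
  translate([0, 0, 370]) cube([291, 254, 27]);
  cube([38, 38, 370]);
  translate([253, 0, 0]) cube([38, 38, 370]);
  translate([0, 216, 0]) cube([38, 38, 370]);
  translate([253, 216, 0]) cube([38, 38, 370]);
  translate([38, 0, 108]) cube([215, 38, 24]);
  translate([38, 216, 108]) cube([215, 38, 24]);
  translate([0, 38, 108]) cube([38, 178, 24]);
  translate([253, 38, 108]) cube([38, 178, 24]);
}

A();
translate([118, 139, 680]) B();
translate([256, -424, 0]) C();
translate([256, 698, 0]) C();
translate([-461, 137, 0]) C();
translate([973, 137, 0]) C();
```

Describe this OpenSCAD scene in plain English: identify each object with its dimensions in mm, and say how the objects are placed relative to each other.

A is a table: top 803 mm (x) × 528 mm (y), 34 mm thick, upper face at z = 680 mm, on four 48×48 mm square legs, each inset 22 mm from the nearest pair of top edges, running from z = 0 to the bottom of the top.

B is an open bookshelf. Two side panels, each 32 mm thick, 250 mm deep and 1268 mm tall, stand 567 mm apart (outside-to-outside). Between them sit 5 shelves, each 27 mm thick and 250 mm deep, spanning the full gap between the sides. The bottom shelf rests on the floor (its underside at z = 0) and the clear gap between one shelf's top and the next shelf's underside is 266 mm.

C is a four-legged stool. The seat is 291×254 mm, 27 mm thick, top at z = 397 mm. It stands on four square legs, each 38×38 mm in cross-section, from z = 0 to the seat underside, each flush with a corner of the seat. Four stretchers, 38 mm wide and 24 mm tall, connect adjacent legs with their undersides at z = 108 mm, each running between the inner faces of the legs it joins and aligned with the legs' outer faces on the other axis.

The bookshelf is on top of the table, centred. Four stools sit around the table at the −y, +y, −x, +x sides.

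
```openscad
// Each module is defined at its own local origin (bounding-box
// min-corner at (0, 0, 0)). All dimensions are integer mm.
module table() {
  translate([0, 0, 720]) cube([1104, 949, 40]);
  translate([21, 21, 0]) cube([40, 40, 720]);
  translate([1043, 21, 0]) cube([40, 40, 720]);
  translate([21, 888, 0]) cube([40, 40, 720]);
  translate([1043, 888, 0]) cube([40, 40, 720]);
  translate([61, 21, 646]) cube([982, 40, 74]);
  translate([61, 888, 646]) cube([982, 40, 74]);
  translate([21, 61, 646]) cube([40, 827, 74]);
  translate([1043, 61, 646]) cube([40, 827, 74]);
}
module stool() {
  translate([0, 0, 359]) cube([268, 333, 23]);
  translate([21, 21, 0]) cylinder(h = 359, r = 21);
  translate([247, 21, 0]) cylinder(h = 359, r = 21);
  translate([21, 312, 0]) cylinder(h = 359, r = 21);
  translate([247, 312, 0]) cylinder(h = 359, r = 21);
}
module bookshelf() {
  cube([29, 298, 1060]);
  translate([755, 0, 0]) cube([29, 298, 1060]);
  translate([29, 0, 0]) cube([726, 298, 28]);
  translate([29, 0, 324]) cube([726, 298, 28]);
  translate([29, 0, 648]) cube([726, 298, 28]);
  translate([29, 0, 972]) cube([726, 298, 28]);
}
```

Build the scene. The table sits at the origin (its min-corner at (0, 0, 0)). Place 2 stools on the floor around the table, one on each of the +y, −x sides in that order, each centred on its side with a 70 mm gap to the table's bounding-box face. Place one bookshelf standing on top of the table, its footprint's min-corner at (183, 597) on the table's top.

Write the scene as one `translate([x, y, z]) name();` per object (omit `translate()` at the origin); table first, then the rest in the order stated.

table();
translate([418, 1019, 0]) stool();
translate([-338, 308, 0]) stool();
translate([183, 597, 760]) bookshelf();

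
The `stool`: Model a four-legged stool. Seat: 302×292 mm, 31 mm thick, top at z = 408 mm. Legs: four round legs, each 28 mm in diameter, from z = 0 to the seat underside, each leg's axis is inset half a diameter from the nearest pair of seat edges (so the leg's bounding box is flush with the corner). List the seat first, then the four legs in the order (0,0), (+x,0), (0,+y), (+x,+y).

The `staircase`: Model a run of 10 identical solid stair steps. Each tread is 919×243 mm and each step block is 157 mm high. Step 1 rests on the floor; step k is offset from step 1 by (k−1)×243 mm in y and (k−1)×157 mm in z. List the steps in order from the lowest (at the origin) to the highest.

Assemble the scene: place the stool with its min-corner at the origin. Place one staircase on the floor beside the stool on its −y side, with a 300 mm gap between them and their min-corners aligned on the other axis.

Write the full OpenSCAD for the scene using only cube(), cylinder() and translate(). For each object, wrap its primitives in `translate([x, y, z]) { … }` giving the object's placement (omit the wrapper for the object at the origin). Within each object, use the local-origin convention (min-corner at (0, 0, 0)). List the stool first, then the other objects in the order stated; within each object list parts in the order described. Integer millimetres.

translate([0, 0, 377]) cube([302, 292, 31]);
translate([14, 14, 0]) cylinder(h = 377, r = 14);
translate([288, 14, 0]) cylinder(h = 377, r = 14);
translate([14, 278, 0]) cylinder(h = 377, r = 14);
translate([288, 278, 0]) cylinder(h = 377, r = 14);
translate([0, -2730, 0]) {
  cube([919, 243, 157]);
  translate([0, 243, 157]) cube([919, 243, 157]);
  translate([0, 486, 314]) cube([919, 243, 157]);
  translate([0, 729, 471]) cube([919, 243, 157]);
  translate([0, 972, 628]) cube([919, 243, 157]);
  translate([0, 1215, 785]) cube([919, 243, 157]);
  translate([0, 1458, 942]) cube([919, 243, 157]);
  translate([0, 1701, 1099]) cube([919, 243, 157]);
  translate([0, 1944, 1256]) cube([919, 243, 157]);
  translate([0, 2187, 1413]) cube([919, 243, 157]);
}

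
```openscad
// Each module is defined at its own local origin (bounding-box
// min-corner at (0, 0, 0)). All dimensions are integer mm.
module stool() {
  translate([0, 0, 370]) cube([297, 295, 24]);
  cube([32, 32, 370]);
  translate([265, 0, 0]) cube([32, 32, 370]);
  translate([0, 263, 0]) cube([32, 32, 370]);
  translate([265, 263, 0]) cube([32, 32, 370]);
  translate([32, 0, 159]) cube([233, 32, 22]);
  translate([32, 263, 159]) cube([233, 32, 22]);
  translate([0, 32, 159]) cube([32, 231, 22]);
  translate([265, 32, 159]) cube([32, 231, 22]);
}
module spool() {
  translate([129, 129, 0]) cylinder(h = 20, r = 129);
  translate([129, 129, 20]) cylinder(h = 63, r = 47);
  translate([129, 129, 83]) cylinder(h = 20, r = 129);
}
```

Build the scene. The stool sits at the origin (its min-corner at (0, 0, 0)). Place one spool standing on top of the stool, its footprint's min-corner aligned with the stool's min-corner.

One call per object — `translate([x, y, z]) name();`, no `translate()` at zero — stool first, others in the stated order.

stool();
translate([0, 0, 394]) spool();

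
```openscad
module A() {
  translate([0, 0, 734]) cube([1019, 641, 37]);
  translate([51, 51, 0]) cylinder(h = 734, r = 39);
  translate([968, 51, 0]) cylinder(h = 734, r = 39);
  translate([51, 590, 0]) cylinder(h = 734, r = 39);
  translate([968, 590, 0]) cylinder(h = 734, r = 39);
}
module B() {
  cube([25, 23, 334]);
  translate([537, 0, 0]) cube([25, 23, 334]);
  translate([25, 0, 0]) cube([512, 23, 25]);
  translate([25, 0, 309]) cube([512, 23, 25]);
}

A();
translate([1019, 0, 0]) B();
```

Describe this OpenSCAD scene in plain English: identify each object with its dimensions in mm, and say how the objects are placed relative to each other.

A is a rectangular dining table. The top is 1019×641×37 mm with its upper surface at z = 771 mm. It stands on four round legs of 78 mm diameter, each leg's bounding box inset 12 mm from the nearest pair of top edges, running from the floor to the underside of the top.

B is a picture frame with a 512×284 mm rectangular opening (x by z) and a uniform 25 mm border on every side. Frame depth is 23 mm along y. It is built from two vertical stiles running the full outside height and two horizontal rails spanning the gap between the stiles.

The picture frame is against the table's +x side, with their −y faces flush.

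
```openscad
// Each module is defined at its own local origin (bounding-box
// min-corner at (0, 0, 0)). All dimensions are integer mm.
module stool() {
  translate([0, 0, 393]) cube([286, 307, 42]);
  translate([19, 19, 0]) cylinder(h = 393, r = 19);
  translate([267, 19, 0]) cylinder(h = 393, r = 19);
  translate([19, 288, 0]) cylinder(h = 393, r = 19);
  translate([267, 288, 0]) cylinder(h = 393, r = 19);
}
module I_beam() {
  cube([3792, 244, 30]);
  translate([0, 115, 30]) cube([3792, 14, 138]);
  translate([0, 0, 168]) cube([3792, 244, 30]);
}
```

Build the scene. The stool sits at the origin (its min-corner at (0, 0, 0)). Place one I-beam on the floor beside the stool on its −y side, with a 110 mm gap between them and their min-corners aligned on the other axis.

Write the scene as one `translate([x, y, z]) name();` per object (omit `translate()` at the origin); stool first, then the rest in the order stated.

stool();
translate([0, -354, 0]) I_beam();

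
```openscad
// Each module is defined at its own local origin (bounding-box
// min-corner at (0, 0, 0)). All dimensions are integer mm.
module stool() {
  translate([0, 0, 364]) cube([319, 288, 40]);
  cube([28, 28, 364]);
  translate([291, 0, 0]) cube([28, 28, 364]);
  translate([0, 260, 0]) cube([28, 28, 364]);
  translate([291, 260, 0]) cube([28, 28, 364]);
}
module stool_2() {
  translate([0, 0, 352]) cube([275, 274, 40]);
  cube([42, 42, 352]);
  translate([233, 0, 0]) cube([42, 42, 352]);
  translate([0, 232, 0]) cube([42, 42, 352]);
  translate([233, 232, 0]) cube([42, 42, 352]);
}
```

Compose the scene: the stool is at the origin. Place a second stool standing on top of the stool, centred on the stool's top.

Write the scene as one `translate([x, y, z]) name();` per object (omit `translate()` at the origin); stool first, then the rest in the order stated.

stool();
translate([22, 7, 404]) stool_2();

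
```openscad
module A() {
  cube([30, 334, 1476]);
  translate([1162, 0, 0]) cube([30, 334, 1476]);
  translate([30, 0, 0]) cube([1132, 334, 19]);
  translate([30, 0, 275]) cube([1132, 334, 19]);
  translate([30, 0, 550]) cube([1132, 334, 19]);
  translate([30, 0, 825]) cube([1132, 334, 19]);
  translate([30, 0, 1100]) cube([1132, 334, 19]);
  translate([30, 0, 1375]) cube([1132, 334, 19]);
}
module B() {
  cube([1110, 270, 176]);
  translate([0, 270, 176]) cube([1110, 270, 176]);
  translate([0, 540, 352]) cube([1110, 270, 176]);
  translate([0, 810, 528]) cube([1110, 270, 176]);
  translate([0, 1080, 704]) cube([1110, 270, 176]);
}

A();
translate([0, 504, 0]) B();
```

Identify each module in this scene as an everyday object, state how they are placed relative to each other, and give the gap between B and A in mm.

The staircase's nearest face is 170 mm from the bookshelf's +y face.

A is a bookshelf. B is a staircase. The staircase is on the floor beside the bookshelf on its +y side. The gap between the staircase and the bookshelf is 170 mm.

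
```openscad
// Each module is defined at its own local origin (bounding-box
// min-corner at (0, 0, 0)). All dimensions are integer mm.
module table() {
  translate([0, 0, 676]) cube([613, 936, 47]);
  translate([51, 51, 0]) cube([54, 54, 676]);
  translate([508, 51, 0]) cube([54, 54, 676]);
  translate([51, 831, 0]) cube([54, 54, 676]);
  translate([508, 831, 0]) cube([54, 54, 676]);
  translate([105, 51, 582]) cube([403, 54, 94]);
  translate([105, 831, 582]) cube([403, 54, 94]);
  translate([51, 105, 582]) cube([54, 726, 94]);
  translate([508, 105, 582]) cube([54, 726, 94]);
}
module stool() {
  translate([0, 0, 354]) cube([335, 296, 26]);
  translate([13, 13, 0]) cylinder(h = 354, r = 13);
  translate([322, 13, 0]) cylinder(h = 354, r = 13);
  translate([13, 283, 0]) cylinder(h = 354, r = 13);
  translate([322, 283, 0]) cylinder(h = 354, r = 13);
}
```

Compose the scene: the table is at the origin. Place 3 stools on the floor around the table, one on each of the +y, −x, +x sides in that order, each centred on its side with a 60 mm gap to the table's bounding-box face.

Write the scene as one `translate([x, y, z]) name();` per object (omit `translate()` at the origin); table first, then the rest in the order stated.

table();
translate([139, 996, 0]) stool();
translate([-395, 320, 0]) stool();
translate([673, 320, 0]) stool();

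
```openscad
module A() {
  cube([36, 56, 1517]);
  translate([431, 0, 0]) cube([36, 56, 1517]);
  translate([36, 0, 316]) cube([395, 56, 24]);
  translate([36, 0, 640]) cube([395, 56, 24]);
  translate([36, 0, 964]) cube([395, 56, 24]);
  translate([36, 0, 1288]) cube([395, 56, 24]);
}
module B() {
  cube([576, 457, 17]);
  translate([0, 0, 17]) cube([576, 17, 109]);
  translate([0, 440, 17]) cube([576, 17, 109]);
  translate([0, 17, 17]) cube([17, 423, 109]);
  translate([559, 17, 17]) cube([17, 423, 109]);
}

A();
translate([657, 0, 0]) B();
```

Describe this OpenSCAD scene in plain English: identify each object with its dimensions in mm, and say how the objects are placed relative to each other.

A is a wooden ladder with two side rails of 36×56 mm section and 1517 mm height, set 467 mm apart overall. Between them run 4 rectangular rungs (56 mm deep, 24 mm thick), front faces flush with the rails' −y face. The bottom of the first rung is 316 mm above the floor and each subsequent rung is 324 mm higher than the one below.

B is an open storage box with external size 576×457×126 mm and wall thickness 17 mm (the base is also 17 mm thick). The base covers the whole footprint; the four walls stand on the base, with the y-facing walls full-width and the x-facing walls fitting between their inner faces.

The open box is on the floor beside the ladder on its +x side.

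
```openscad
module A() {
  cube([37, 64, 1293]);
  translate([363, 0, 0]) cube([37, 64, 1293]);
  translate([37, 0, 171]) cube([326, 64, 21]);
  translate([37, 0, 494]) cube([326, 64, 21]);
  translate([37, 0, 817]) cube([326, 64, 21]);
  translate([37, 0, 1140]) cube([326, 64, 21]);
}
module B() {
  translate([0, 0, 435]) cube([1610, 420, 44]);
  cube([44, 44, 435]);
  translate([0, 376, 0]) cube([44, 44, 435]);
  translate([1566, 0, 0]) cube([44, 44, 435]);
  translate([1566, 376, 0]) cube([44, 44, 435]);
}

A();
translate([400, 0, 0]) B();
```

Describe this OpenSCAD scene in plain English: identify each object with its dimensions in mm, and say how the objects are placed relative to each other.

A is a wooden ladder with two side rails of 37×64 mm section and 1293 mm height, set 400 mm apart overall. Between them run 4 rectangular rungs (64 mm deep, 21 mm thick), front faces flush with the rails' −y face. The bottom of the first rung is 171 mm above the floor and each subsequent rung is 323 mm higher than the one below.

B is a long wooden bench with a 1610 mm (x) × 420 mm (y) seat, 44 mm thick, its top surface 479 mm above the floor. Four 44 mm square legs at the seat corners, flush with the edges, run from z = 0 to the seat underside.

The bench is against the ladder's +x side, with their −y faces flush.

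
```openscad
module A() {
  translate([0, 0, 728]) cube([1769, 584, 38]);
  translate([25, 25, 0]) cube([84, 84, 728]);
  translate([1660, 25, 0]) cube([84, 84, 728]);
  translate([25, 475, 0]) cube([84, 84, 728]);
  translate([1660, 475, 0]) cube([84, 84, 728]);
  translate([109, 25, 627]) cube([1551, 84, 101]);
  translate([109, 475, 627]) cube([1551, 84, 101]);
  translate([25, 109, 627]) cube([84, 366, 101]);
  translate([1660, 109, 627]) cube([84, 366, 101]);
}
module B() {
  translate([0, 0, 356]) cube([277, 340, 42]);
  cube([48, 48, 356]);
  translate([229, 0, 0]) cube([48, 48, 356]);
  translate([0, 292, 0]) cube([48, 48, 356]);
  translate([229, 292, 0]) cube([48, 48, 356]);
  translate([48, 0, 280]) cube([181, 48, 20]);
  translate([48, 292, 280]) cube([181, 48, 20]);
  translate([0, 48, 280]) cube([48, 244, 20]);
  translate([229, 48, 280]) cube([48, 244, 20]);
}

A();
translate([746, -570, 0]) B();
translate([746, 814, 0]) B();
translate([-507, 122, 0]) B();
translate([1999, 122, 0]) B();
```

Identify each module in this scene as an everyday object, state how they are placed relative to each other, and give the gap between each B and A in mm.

A is a table. B is a stool. Four stools sit around the table at the −y, +y, −x, +x sides. The gap between each stool and the table is 230 mm.

Each stool's nearest face is 230 mm from the table's bounding box.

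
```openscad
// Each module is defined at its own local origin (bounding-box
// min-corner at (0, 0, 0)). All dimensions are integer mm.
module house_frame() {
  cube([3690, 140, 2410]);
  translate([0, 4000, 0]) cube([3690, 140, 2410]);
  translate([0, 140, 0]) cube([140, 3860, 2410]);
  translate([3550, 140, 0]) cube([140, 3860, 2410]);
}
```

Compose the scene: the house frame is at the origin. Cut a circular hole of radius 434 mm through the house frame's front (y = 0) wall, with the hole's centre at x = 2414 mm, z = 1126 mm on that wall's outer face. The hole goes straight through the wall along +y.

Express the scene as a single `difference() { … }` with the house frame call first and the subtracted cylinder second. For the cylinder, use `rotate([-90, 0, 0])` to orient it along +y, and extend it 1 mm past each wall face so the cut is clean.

difference() {
  house_frame();
  translate([2414, -1, 1126]) rotate([-90, 0, 0]) cylinder(h = 142, r = 434);
}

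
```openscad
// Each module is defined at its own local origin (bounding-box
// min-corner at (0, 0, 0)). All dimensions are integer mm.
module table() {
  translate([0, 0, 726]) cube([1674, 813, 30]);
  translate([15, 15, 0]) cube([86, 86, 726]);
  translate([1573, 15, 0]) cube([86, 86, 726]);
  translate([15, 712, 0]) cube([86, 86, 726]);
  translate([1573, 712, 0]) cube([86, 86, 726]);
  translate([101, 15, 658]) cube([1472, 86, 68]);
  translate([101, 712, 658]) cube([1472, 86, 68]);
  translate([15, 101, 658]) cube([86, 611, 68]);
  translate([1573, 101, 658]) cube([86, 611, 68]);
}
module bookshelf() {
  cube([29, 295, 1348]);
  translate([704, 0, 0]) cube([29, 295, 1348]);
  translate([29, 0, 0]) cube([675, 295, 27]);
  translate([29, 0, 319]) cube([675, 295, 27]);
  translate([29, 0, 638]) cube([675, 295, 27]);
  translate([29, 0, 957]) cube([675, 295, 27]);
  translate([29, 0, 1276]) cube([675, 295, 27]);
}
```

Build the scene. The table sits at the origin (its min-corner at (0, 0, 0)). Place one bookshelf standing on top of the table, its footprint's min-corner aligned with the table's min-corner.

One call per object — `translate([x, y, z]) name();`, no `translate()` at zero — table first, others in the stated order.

table();
translate([0, 0, 756]) bookshelf();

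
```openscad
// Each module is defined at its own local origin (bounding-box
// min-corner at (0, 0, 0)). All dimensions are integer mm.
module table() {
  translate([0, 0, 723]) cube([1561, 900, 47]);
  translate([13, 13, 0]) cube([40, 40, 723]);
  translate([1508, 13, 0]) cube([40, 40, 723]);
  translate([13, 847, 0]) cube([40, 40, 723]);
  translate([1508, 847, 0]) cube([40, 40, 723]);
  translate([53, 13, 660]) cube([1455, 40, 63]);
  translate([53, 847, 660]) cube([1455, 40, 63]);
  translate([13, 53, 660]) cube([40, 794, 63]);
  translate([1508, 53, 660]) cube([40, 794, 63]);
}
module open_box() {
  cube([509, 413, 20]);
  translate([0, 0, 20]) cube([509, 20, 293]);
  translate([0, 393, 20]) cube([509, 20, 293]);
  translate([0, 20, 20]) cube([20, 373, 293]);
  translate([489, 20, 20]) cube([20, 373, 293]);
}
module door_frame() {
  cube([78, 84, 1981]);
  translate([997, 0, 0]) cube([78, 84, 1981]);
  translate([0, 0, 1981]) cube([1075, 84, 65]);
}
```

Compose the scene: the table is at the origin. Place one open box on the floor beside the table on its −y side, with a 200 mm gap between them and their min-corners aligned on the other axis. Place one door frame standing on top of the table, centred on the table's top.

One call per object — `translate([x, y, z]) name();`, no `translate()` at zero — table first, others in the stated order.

table();
translate([0, -613, 0]) open_box();
translate([243, 408, 770]) door_frame();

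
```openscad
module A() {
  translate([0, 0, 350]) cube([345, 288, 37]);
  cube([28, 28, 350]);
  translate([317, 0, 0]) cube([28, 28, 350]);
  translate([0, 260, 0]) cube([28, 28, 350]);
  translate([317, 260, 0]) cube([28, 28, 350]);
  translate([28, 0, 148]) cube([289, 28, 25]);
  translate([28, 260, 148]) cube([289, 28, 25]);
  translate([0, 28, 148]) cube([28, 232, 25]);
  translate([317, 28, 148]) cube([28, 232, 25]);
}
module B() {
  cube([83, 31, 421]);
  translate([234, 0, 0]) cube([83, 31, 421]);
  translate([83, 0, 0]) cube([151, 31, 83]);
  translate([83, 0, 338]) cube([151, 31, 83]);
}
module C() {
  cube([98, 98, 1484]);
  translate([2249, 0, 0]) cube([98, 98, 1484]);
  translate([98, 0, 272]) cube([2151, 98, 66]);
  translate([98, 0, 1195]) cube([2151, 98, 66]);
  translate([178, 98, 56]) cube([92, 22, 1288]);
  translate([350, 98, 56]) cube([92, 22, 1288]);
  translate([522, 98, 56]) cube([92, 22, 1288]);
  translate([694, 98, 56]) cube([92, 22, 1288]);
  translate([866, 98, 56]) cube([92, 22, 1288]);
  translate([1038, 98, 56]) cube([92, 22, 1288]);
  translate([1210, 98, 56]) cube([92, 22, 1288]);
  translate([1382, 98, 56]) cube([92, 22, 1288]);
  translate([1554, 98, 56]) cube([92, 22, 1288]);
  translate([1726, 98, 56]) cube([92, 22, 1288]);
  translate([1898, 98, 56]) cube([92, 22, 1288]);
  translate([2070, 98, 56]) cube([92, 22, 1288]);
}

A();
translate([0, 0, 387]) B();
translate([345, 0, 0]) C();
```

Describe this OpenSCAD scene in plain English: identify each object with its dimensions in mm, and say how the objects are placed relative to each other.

A is a four-legged stool. The seat is 345×288 mm, 37 mm thick, top at z = 387 mm. It stands on four square legs, each 28×28 mm in cross-section, from z = 0 to the seat underside, each flush with a corner of the seat. Four stretchers, 28 mm wide and 25 mm tall, connect adjacent legs with their undersides at z = 148 mm, each running between the inner faces of the legs it joins and aligned with the legs' outer faces on the other axis.

B is a rectangular picture frame lying in the x–z plane (depth along y). The opening is 151 mm wide (x) by 255 mm tall (z), surrounded by a border 83 mm wide on all four sides. The frame is 31 mm deep and is made of two full-height vertical stiles with two horizontal rails fitted between them.

C is a fence section. Two 98×98 mm posts, 1484 mm tall, stand on the floor with a clear span of 2151 mm between their inner faces. Two horizontal rails of 98×66 mm section span the gap between the posts with their undersides at z = 272 mm and z = 1195 mm, flush with the posts' −y face. 12 pickets, each 92 mm wide, 22 mm thick and 1288 mm tall, are fixed to the +y face of the rails with their bottoms at z = 56 mm, evenly spaced across the span with equal gaps (rounded down to the nearest mm) at the −x end and between each pair — any rounding remainder accumulates at the +x end.

The picture frame is on top of the stool. The fence section is against the stool's +x side, with their −y faces flush.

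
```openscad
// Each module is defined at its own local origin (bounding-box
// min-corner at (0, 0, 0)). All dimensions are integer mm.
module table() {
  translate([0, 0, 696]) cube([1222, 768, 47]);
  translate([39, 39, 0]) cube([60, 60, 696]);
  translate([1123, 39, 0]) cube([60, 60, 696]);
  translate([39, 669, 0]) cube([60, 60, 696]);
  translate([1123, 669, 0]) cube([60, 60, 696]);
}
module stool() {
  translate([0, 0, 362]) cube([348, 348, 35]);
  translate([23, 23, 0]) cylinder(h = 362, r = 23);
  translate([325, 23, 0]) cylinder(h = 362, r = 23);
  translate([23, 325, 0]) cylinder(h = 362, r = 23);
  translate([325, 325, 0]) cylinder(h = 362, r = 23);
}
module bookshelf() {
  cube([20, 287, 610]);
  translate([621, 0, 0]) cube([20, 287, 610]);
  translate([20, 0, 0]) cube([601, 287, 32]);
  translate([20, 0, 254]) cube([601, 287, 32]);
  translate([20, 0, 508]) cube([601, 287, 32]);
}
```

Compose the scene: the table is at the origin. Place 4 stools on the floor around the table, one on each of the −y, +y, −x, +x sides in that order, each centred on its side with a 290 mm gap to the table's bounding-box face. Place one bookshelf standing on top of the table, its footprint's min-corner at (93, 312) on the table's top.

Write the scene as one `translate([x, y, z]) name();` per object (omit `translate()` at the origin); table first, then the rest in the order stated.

table();
translate([437, -638, 0]) stool();
translate([437, 1058, 0]) stool();
translate([-638, 210, 0]) stool();
translate([1512, 210, 0]) stool();
translate([93, 312, 743]) bookshelf();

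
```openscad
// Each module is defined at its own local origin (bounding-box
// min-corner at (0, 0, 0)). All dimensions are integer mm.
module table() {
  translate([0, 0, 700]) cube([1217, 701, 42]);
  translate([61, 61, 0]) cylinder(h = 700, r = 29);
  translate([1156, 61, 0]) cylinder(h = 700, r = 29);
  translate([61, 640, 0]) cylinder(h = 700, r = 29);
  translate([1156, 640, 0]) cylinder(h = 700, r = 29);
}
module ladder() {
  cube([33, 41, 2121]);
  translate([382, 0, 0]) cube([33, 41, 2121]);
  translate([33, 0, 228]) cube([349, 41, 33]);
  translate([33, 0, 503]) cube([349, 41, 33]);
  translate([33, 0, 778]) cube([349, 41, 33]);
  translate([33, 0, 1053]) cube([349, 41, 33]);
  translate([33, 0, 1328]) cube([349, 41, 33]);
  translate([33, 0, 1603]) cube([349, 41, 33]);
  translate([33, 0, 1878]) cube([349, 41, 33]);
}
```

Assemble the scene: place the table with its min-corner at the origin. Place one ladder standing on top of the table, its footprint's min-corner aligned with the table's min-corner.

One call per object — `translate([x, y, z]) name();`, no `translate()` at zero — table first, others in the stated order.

table();
translate([0, 0, 742]) ladder();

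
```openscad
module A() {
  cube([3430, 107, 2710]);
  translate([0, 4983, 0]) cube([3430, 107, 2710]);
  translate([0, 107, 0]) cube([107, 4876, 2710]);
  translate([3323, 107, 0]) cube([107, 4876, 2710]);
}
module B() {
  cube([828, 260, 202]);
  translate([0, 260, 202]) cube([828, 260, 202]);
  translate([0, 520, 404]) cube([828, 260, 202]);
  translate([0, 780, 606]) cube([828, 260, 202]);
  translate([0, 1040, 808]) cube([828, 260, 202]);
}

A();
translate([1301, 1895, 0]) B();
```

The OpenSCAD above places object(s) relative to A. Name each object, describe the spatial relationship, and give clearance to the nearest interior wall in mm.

Clearances: x = 1194, y = 1788; minimum 1194 mm.

A is a house frame. B is a staircase. The staircase sits inside the house frame, centred. The clearance to the nearest interior wall is 1194 mm.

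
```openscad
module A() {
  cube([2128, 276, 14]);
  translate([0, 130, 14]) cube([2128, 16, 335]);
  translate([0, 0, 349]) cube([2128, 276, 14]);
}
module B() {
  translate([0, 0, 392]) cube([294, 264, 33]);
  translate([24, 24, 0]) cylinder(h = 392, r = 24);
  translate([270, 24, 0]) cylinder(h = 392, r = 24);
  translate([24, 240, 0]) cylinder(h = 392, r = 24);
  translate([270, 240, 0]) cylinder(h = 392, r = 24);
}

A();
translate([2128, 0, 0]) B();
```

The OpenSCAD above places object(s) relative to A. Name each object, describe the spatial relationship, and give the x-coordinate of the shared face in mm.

The I-beam's +x face and the stool's −x face are both at x = 2128 mm.

A is an I-beam. B is a stool. The stool is against the I-beam's +x side, with their −y faces flush. The x-coordinate of the shared face is 2128 mm.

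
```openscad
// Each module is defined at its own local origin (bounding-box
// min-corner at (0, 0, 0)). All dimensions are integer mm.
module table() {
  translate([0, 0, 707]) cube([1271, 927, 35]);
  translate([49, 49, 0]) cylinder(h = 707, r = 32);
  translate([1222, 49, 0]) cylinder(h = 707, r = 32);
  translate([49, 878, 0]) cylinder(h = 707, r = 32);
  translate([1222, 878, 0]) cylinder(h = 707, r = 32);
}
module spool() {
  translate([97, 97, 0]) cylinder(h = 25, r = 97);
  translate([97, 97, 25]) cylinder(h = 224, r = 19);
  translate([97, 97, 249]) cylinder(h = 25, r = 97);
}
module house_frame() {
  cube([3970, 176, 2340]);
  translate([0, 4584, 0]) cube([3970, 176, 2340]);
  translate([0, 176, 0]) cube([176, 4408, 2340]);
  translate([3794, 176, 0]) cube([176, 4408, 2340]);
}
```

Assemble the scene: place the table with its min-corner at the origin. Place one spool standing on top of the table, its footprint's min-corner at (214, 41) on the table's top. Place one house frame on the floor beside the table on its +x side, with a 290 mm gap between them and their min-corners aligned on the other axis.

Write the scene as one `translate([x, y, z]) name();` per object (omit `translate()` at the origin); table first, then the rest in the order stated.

table();
translate([214, 41, 742]) spool();
translate([1561, 0, 0]) house_frame();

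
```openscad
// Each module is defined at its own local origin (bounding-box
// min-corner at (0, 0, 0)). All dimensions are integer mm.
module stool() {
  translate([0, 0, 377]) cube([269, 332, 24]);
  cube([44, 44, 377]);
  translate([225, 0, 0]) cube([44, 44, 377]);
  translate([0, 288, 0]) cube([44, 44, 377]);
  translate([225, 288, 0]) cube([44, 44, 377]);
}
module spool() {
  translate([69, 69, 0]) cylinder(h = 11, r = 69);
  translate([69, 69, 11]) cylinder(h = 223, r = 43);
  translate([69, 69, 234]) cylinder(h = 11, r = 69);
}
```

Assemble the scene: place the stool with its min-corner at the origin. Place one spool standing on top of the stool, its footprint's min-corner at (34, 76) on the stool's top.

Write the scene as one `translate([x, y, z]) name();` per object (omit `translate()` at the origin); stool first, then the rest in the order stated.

stool();
translate([34, 76, 401]) spool();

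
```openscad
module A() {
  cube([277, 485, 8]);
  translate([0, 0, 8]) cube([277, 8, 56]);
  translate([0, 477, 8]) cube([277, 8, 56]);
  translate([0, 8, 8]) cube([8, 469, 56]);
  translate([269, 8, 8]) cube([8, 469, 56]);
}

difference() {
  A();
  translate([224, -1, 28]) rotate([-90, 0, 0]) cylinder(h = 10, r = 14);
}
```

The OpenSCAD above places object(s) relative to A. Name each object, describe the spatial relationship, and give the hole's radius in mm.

The subtracted cylinder has r = 14 mm.

A is an open box. The open box has a circular hole through its front wall. The hole's radius is 14 mm.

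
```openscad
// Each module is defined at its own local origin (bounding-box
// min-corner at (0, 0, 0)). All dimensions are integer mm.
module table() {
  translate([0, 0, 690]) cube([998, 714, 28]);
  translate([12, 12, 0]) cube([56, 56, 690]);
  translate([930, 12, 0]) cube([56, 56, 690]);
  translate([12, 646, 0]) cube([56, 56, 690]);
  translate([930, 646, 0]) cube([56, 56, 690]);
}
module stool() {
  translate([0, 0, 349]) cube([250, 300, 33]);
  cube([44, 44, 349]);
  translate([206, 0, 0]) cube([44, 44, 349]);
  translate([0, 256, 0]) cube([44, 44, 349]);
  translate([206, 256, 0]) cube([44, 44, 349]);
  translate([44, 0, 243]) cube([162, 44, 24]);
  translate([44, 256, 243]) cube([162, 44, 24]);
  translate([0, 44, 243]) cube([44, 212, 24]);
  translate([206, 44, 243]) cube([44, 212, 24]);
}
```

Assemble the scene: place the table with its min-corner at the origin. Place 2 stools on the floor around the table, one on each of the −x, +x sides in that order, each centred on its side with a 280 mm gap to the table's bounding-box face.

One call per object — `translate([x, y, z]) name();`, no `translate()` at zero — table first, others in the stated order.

table();
translate([-530, 207, 0]) stool();
translate([1278, 207, 0]) stool();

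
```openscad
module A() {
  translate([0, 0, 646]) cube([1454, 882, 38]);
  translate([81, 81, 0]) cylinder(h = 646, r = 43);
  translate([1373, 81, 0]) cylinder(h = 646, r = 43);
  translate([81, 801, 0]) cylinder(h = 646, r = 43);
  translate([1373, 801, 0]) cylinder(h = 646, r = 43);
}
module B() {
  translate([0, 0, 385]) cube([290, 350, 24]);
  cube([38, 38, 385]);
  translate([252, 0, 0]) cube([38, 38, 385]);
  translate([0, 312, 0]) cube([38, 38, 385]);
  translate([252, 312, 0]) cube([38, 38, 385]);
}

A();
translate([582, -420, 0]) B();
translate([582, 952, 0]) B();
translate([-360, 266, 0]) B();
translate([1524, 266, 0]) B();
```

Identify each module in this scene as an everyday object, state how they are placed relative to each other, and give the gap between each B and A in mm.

A is a table. B is a stool. Four stools sit around the table at the −y, +y, −x, +x sides. The gap between each stool and the table is 70 mm.

Each stool's nearest face is 70 mm from the table's bounding box.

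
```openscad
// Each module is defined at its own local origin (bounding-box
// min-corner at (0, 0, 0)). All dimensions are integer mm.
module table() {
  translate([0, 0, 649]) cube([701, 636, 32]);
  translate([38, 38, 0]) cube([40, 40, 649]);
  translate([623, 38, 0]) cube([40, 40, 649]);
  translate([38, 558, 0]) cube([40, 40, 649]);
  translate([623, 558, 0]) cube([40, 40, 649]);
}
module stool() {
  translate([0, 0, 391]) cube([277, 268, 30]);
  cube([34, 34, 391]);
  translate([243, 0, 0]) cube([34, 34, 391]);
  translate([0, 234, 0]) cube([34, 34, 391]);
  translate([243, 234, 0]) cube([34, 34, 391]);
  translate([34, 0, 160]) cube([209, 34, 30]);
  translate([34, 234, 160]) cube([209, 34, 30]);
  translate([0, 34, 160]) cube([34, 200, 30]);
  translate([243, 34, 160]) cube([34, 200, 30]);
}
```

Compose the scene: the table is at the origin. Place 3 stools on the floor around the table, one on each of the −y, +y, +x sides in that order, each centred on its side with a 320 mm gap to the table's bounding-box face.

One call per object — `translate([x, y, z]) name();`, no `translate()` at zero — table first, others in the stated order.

table();
translate([212, -588, 0]) stool();
translate([212, 956, 0]) stool();
translate([1021, 184, 0]) stool();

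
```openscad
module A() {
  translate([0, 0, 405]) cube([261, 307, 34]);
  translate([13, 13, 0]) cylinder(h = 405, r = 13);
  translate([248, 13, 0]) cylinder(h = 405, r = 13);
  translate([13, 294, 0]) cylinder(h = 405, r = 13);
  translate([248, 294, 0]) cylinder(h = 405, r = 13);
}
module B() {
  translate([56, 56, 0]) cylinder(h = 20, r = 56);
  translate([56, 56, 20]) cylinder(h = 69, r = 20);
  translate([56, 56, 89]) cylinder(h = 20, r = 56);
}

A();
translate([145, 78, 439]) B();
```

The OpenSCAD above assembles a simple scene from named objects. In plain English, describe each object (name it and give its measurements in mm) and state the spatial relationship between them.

A is a simple wooden stool: a rectangular seat 261 mm (x) by 307 mm (y), 34 mm thick, top face at z = 439 mm, on four round legs, each 26 mm in diameter. The legs rest on z = 0, each leg's axis is inset half a diameter from the nearest pair of seat edges (so the leg's bounding box is flush with the corner).

B is a spool: two coaxial disc flanges of radius 56 mm and thickness 20 mm, joined by a core cylinder of radius 20 mm and height 69 mm. The lower flange rests on z = 0 and the three cylinders share a vertical axis.

The spool is on top of the stool.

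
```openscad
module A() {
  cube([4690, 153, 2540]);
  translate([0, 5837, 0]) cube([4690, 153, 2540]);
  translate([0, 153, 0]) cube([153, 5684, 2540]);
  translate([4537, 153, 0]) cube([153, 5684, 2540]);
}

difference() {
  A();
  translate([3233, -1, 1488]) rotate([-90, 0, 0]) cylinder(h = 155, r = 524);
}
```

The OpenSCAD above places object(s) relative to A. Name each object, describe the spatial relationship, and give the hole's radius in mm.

A is a house frame. The house frame has a circular hole through its front wall. The hole's radius is 524 mm.

The subtracted cylinder has r = 524 mm.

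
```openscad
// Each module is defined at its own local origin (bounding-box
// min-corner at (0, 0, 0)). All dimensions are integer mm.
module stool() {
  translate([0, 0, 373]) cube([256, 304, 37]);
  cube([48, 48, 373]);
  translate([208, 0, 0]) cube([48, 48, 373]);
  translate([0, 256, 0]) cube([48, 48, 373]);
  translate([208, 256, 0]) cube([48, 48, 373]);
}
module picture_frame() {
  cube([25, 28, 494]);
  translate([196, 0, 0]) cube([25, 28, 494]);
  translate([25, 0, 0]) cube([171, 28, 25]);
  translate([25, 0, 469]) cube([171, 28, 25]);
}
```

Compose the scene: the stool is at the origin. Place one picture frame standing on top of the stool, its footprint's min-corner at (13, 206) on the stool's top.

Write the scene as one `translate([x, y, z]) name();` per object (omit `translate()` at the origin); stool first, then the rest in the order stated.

stool();
translate([13, 206, 410]) picture_frame();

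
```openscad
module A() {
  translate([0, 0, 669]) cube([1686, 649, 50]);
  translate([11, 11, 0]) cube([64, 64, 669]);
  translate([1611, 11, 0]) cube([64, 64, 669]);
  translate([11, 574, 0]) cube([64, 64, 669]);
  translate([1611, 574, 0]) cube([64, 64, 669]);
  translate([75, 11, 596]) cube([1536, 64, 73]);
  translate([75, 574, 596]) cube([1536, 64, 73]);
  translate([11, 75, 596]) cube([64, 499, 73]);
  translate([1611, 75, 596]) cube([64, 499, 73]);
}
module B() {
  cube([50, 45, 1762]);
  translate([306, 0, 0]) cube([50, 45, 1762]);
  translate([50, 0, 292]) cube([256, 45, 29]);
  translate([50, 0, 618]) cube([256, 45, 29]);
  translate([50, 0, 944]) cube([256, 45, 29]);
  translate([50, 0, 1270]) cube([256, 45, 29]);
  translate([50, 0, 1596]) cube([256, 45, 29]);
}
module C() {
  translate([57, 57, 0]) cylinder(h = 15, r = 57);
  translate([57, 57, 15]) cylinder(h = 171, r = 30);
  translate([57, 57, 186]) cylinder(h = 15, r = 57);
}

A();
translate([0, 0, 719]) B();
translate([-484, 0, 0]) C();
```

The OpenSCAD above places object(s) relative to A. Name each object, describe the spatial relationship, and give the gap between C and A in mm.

The spool's nearest face is 370 mm from the table's −x face.

A is a table. B is a ladder. C is a spool. The ladder is on top of the table. The spool is on the floor beside the table on its −x side. The gap between the spool and the table is 370 mm.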